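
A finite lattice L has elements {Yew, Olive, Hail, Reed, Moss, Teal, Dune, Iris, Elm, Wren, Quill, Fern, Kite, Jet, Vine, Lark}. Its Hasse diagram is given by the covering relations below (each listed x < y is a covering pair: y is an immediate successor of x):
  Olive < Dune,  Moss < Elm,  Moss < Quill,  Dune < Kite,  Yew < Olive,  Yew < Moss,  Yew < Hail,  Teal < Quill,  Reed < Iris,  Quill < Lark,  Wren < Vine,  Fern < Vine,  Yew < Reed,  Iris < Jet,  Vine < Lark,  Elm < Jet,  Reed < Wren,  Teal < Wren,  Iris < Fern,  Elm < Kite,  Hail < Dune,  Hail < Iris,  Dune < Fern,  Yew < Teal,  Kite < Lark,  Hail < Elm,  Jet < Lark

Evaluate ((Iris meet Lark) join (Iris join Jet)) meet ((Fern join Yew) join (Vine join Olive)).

Iris ∧ Lark = Iris
Iris ∨ Jet = Jet
Iris ∨ Jet = Jet
Fern ∨ Yew = Fern
Vine ∨ Olive = Vine
Fern ∨ Vine = Vine
Jet ∧ Vine = Iris

Iris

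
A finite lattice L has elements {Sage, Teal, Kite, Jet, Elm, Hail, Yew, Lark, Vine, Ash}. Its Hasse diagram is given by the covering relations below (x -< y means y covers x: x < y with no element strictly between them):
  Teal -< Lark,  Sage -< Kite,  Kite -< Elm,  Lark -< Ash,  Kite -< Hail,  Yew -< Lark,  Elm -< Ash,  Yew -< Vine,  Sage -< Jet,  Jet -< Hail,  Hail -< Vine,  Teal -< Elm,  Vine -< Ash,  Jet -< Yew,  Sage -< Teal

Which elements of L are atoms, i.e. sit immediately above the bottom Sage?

The atoms are exactly the elements that cover Sage: Jet, Kite, Teal.

Jet, Kite, Teal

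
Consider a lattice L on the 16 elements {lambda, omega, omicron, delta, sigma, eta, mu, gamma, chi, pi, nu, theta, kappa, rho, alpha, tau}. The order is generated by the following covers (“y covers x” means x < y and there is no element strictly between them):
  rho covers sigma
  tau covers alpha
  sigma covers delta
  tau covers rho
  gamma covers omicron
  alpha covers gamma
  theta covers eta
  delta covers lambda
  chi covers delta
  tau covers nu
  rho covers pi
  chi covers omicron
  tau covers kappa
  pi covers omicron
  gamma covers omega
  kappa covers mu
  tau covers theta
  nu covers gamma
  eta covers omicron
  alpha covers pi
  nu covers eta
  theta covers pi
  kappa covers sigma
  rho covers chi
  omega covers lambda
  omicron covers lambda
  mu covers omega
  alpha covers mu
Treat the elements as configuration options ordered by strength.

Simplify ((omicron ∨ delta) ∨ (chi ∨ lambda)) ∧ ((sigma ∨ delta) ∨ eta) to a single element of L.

chi

omicron ∨ delta = chi
chi ∨ lambda = chi
chi ∨ chi = chi
sigma ∨ delta = sigma
sigma ∨ eta = tau
chi ∧ tau = chi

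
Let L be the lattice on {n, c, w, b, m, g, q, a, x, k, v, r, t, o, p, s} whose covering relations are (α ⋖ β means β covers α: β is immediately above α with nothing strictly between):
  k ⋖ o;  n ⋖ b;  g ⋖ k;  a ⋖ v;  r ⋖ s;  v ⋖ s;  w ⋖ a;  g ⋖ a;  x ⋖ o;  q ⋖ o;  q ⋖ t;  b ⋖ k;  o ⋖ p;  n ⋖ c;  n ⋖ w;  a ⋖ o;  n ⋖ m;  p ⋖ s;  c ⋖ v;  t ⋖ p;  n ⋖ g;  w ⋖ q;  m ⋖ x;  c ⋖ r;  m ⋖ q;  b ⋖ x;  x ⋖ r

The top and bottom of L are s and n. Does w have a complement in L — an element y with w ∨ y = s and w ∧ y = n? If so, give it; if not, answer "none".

r

Need y with w ∨ y = s and w ∧ y = n.
Checking each element gives: r.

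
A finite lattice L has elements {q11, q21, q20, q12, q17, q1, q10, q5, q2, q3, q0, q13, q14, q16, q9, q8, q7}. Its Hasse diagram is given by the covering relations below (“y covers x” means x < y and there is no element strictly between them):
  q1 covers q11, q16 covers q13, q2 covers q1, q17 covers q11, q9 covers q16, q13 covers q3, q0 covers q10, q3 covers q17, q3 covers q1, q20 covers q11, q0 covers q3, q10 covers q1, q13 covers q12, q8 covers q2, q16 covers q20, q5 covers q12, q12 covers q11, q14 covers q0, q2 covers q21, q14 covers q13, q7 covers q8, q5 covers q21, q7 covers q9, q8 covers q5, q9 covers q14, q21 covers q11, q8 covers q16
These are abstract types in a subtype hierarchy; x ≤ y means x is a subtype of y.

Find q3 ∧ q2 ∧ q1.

q1

Common lower bounds of {q3, q2, q1}: q1, q11.
The greatest among these is q1.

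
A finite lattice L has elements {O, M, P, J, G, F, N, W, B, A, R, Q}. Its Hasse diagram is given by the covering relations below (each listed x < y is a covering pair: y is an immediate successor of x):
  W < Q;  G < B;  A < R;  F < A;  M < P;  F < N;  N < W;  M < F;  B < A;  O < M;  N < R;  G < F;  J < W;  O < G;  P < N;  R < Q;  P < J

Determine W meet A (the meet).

Common lower bounds of {W, A}: F, G, M, O.
The greatest among these is F.

F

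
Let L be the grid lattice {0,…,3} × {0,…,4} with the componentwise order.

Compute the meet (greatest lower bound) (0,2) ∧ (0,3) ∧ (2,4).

In a product of chains, the meet is componentwise min, giving (0,2).

(0,2)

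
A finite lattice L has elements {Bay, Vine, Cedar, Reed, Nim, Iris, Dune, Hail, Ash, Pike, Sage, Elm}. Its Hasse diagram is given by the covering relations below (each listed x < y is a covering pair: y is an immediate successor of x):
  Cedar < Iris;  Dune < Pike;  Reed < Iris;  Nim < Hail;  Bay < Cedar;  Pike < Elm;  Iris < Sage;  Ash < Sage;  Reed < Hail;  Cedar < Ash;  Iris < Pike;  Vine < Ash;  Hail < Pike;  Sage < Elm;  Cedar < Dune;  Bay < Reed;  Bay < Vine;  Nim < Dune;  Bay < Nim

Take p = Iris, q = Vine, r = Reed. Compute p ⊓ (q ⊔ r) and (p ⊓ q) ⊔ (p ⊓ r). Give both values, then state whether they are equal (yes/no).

q ⊔ r = Sage, so p ⊓ (q ⊔ r) = Iris ⊓ Sage = Iris.
p ⊓ q = Bay and p ⊓ r = Reed, so (p ⊓ q) ⊔ (p ⊓ r) = Bay ⊔ Reed = Reed.
Equal: no.

Iris; Reed; no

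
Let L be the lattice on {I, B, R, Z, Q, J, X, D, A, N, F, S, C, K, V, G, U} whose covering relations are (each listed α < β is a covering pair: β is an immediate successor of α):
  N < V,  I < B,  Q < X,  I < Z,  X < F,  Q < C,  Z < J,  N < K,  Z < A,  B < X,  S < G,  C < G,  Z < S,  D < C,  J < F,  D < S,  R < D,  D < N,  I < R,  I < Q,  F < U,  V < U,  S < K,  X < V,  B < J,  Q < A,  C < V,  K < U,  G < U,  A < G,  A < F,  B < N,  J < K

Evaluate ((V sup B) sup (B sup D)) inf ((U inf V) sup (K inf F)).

V ∨ B = V
B ∨ D = N
V ∨ N = V
U ∧ V = V
K ∧ F = J
V ∨ J = U
V ∧ U = V

V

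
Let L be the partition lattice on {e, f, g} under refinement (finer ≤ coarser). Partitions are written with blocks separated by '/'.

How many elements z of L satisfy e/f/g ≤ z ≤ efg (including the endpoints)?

5

The interval [e/f/g, efg] = {e/f/g, e/fg, ef/g, efg, eg/f}, which has 5 elements.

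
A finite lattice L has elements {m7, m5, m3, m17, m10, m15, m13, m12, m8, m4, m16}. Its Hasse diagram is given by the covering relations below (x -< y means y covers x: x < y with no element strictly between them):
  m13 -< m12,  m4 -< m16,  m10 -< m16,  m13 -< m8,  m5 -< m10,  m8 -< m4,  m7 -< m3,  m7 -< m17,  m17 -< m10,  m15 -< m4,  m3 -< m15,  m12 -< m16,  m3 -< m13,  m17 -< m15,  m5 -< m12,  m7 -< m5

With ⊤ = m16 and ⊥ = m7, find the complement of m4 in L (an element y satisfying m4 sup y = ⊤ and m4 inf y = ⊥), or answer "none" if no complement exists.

Need y with m4 ∨ y = m16 and m4 ∧ y = m7.
Checking each element gives: m5.

m5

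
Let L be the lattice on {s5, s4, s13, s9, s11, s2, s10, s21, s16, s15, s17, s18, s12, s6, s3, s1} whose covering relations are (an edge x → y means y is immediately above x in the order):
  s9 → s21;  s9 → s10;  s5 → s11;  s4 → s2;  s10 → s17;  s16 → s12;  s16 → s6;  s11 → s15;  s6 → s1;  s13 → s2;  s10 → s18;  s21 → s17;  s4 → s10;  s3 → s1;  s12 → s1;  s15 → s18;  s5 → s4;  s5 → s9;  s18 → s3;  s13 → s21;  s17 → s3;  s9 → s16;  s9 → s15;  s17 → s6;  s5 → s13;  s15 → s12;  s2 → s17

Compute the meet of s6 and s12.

s16

Common lower bounds of {s6, s12}: s16, s5, s9.
The greatest among these is s16.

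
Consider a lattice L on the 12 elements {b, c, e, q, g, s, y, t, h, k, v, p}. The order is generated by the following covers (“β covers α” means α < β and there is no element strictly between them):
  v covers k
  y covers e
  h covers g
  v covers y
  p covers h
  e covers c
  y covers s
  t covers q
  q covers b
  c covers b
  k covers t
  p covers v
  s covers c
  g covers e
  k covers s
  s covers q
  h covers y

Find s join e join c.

y

Common upper bounds of {s, e, c}: h, p, v, y.
The least among these is y.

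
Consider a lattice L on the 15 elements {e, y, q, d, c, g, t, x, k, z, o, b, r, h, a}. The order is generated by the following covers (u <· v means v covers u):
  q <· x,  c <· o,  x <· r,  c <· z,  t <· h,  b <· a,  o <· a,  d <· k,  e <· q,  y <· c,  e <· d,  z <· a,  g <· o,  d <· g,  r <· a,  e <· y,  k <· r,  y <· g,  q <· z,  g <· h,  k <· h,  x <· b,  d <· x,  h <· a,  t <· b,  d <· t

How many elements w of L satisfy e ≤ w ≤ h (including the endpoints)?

7

The interval [e, h] = {d, e, g, h, k, t, y}, which has 7 elements.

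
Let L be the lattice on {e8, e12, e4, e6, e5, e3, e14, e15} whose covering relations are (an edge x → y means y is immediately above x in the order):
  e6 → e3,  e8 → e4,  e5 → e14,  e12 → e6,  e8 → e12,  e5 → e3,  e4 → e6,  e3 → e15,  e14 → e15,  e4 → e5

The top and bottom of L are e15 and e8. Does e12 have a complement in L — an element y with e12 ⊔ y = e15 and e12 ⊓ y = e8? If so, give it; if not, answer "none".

Need y with e12 ∨ y = e15 and e12 ∧ y = e8.
Checking each element gives: e14.

e14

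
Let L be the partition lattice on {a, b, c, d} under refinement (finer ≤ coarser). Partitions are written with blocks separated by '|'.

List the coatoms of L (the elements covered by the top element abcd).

abc|d, abd|c, ab|cd, acd|b, ac|bd, ad|bc, a|bcd

The coatoms are exactly the elements covered by abcd: abc|d, abd|c, ab|cd, acd|b, ac|bd, ad|bc, a|bcd.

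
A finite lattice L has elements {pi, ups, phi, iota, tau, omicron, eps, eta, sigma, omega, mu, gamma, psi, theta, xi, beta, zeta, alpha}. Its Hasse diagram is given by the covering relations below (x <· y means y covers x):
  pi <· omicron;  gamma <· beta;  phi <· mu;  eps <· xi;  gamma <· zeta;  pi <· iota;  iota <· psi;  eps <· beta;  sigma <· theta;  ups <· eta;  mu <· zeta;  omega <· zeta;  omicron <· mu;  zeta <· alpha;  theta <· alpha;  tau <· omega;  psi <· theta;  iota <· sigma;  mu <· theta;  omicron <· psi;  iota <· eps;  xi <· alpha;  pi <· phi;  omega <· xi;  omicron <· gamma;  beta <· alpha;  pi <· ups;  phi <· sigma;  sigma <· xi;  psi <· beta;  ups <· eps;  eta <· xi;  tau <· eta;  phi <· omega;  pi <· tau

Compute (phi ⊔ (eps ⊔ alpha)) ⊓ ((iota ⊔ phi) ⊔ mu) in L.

eps ∨ alpha = alpha
phi ∨ alpha = alpha
iota ∨ phi = sigma
sigma ∨ mu = theta
alpha ∧ theta = theta

theta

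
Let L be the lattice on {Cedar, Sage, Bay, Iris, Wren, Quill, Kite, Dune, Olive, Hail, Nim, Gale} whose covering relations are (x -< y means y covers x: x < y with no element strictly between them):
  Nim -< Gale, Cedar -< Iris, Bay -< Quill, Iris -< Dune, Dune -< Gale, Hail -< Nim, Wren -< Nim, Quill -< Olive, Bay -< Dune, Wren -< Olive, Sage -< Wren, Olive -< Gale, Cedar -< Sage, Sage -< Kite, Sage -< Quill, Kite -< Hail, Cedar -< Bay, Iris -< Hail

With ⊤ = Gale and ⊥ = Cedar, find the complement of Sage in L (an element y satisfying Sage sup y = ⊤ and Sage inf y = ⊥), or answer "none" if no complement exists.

Dune

Need y with Sage ∨ y = Gale and Sage ∧ y = Cedar.
Checking each element gives: Dune.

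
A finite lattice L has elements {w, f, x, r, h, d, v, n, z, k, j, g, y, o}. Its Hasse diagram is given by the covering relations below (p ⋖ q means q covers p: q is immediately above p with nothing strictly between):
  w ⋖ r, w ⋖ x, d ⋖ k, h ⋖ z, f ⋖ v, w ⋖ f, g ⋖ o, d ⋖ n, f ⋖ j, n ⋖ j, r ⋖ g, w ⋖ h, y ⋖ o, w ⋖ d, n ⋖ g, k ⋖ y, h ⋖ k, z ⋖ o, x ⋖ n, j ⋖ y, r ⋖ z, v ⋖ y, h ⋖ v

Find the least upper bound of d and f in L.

j

Common upper bounds of {d, f}: j, o, y.
The least among these is j.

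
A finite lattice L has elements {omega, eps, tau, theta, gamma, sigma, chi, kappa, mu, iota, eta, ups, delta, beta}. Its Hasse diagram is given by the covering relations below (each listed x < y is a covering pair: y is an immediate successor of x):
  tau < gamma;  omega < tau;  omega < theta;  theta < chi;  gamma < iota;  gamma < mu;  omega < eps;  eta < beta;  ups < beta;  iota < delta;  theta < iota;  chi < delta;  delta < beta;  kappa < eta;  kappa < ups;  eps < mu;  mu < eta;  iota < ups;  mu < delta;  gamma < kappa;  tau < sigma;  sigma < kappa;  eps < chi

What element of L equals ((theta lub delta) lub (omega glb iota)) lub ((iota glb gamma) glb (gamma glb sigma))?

theta ∨ delta = delta
omega ∧ iota = omega
delta ∨ omega = delta
iota ∧ gamma = gamma
gamma ∧ sigma = tau
gamma ∧ tau = tau
delta ∨ tau = delta

delta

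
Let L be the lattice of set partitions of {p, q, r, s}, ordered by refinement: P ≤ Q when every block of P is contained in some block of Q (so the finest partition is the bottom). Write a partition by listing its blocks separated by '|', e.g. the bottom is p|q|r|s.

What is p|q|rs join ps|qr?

pqrs

Common upper bounds of {p|q|rs, ps|qr}: pqrs.
The least among these is pqrs.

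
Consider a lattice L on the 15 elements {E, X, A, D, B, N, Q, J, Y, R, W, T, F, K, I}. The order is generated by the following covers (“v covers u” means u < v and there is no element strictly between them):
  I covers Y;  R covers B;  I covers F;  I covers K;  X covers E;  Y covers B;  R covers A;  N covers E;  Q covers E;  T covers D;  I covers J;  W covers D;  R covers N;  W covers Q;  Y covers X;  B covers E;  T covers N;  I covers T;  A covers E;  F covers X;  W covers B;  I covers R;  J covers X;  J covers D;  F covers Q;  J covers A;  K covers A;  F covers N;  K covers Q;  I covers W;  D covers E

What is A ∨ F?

Common upper bounds of {A, F}: I.
The least among these is I.

I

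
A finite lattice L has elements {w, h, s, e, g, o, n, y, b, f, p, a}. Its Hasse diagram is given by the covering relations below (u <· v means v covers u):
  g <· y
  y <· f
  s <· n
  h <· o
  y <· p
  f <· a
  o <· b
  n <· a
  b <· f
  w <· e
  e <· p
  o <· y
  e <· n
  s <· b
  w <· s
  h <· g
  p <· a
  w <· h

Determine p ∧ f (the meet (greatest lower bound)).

Common lower bounds of {p, f}: g, h, o, w, y.
The greatest among these is y.

y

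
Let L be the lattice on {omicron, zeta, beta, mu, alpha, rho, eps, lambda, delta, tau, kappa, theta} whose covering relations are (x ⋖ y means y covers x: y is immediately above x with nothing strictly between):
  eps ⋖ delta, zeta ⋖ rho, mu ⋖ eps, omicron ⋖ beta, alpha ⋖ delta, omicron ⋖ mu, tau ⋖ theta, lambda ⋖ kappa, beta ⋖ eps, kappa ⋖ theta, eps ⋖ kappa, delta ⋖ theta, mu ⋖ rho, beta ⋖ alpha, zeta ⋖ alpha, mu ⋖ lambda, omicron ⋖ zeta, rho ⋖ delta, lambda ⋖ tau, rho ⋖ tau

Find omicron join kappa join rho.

Common upper bounds of {omicron, kappa, rho}: theta.
The least among these is theta.

theta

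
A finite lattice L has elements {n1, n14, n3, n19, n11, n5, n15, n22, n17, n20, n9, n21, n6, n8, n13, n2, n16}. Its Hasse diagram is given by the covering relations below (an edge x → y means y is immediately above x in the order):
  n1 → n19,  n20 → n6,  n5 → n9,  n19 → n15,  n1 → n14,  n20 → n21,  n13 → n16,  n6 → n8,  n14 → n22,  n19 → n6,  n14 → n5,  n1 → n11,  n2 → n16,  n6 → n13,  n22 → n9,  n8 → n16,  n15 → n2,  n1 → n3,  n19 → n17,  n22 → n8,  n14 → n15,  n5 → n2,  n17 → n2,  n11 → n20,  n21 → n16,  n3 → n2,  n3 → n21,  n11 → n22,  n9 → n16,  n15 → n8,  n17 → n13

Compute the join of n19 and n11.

n6

Common upper bounds of {n19, n11}: n13, n16, n6, n8.
The least among these is n6.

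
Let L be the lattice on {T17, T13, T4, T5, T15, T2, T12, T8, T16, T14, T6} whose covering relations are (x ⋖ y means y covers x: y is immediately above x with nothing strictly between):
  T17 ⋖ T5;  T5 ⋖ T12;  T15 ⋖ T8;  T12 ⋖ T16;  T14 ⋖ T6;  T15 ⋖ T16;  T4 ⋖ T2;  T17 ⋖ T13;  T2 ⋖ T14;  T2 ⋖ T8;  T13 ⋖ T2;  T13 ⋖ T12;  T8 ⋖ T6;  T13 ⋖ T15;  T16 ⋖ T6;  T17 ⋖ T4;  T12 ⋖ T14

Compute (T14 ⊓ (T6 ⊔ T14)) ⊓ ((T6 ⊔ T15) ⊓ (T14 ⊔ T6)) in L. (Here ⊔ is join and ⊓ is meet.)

T6 ∨ T14 = T6
T14 ∧ T6 = T14
T6 ∨ T15 = T6
T14 ∨ T6 = T6
T6 ∧ T6 = T6
T14 ∧ T6 = T14

T14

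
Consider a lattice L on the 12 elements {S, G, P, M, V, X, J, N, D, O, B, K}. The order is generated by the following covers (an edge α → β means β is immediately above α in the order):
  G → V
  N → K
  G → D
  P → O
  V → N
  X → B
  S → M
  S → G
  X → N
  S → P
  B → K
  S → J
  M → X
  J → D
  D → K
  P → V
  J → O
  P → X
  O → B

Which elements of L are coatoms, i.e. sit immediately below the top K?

B, D, N

The coatoms are exactly the elements covered by K: B, D, N.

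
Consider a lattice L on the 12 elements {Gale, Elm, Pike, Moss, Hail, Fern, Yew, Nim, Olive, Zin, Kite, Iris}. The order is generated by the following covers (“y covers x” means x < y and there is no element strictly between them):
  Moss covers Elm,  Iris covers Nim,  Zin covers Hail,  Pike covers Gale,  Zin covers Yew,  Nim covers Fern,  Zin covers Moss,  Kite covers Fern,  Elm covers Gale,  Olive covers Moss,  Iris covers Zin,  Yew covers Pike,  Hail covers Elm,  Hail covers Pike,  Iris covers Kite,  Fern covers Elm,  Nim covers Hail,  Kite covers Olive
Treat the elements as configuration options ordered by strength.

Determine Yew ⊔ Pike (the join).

Common upper bounds of {Yew, Pike}: Iris, Yew, Zin.
The least among these is Yew.

Yew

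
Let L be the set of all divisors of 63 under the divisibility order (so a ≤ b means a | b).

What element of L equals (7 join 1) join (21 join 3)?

21

7 ∨ 1 = 7
21 ∨ 3 = 21
7 ∨ 21 = 21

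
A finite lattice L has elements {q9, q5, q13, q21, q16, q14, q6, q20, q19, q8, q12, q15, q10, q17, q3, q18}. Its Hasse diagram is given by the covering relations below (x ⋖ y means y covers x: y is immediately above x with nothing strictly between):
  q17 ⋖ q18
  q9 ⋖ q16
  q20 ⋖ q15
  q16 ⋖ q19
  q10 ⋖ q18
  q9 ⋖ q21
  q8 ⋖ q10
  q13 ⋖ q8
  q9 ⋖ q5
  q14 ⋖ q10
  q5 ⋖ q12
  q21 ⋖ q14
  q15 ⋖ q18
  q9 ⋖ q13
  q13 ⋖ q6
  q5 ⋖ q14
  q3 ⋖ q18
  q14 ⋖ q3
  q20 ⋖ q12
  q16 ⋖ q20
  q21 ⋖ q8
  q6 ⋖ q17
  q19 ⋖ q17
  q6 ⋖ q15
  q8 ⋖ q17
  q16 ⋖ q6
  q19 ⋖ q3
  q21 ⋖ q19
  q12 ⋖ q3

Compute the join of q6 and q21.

Common upper bounds of {q6, q21}: q17, q18.
The least among these is q17.

q17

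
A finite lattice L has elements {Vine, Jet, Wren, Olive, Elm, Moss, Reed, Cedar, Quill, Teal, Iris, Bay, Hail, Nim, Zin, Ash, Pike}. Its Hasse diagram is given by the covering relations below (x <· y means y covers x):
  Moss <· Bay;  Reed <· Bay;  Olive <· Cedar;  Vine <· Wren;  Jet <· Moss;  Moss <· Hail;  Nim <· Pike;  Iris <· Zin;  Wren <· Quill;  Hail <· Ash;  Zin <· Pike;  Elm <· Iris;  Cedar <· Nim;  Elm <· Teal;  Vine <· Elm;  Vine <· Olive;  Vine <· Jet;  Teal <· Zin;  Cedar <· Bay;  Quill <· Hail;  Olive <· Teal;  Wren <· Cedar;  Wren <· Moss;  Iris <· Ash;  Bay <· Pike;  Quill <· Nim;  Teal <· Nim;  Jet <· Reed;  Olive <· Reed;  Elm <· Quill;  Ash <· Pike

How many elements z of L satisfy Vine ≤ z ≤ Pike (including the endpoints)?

The interval [Vine, Pike] = {Ash, Bay, Cedar, Elm, Hail, Iris, Jet, Moss, Nim, Olive, Pike, Quill, Reed, Teal, Vine, Wren, Zin}, which has 17 elements.

17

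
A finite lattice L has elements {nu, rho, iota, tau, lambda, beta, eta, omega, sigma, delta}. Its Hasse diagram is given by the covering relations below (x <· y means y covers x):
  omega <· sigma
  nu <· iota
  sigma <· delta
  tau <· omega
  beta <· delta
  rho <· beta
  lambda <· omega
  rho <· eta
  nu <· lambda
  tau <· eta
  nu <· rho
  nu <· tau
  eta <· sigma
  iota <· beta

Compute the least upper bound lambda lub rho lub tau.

sigma

Common upper bounds of {lambda, rho, tau}: delta, sigma.
The least among these is sigma.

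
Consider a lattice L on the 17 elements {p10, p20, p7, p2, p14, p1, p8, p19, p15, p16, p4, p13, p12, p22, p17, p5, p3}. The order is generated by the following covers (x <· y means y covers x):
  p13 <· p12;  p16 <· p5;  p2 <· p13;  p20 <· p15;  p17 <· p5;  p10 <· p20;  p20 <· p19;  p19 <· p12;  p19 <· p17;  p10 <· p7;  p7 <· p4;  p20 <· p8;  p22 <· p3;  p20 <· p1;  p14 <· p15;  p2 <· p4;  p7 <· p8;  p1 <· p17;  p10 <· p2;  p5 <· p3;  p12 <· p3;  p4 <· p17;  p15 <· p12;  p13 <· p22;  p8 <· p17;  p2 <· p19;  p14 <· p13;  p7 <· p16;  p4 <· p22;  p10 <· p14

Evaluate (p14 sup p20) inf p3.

p14 ∨ p20 = p15
p15 ∧ p3 = p15

p15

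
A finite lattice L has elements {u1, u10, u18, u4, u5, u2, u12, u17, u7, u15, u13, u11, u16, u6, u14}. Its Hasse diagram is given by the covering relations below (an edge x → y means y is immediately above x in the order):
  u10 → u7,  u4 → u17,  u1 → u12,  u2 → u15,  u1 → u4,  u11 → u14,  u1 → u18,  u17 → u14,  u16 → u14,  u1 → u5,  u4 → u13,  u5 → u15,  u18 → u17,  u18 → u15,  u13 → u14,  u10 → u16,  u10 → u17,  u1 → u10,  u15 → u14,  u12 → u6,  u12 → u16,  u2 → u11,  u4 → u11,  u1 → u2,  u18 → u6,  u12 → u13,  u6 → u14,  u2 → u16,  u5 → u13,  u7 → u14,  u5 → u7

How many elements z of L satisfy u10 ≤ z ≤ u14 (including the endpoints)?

The interval [u10, u14] = {u10, u14, u16, u17, u7}, which has 5 elements.

5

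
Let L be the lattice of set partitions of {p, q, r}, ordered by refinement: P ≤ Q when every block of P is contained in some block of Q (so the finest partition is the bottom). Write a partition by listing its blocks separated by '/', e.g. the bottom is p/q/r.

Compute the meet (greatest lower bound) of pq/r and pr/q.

p/q/r

The meet (common refinement) of pq/r and pr/q intersects blocks pairwise, giving p/q/r.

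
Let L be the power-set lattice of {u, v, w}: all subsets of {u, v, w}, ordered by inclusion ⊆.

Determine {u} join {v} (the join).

{u,v}

Under ⊆, join is union: {u} ∪ {v} = {u,v}.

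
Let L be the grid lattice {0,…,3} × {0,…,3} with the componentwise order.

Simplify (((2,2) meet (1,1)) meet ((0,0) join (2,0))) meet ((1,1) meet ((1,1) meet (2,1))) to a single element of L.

(2,2) ∧ (1,1) = (1,1)
(0,0) ∨ (2,0) = (2,0)
(1,1) ∧ (2,0) = (1,0)
(1,1) ∧ (2,1) = (1,1)
(1,1) ∧ (1,1) = (1,1)
(1,0) ∧ (1,1) = (1,0)

(1,0)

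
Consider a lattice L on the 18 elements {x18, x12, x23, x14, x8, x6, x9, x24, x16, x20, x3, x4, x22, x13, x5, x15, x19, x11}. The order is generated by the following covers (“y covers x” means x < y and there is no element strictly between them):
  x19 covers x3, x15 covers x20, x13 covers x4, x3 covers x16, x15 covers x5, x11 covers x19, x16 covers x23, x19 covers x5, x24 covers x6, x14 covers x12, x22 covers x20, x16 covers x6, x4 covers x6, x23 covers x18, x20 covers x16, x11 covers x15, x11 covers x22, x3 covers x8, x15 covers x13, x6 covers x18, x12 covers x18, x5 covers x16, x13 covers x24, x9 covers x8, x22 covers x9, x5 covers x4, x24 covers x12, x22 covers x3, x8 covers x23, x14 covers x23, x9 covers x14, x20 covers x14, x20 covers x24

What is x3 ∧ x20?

x16

Common lower bounds of {x3, x20}: x16, x18, x23, x6.
The greatest among these is x16.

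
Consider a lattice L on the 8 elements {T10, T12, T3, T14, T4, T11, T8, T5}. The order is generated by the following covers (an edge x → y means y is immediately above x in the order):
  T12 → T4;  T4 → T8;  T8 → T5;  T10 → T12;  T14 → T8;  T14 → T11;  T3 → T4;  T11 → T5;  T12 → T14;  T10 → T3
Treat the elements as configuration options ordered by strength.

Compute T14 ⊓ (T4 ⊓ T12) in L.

T4 ∧ T12 = T12
T14 ∧ T12 = T12

T12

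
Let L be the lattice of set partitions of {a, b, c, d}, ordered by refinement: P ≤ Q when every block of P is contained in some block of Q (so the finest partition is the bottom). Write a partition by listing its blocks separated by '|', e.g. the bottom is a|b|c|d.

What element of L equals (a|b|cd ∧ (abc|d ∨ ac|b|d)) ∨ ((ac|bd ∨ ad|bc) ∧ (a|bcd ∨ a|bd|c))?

a|bcd

abc|d ∨ ac|b|d = abc|d
a|b|cd ∧ abc|d = a|b|c|d
ac|bd ∨ ad|bc = abcd
a|bcd ∨ a|bd|c = a|bcd
abcd ∧ a|bcd = a|bcd
a|b|c|d ∨ a|bcd = a|bcd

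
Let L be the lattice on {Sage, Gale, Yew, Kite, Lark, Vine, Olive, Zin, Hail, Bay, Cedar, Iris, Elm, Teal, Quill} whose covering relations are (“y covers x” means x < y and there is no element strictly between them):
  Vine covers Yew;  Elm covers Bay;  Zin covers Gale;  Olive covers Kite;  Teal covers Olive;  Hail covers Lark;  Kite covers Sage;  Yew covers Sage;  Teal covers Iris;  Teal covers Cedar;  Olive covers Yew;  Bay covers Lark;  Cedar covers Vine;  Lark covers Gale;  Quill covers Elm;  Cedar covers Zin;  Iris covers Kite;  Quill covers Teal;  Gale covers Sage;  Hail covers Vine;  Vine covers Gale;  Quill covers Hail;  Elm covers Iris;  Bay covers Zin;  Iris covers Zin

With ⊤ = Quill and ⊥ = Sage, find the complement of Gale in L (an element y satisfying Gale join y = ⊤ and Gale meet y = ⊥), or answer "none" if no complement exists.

For every candidate y, either Gale ∨ y ≠ Quill or Gale ∧ y ≠ Sage; no complement exists.

none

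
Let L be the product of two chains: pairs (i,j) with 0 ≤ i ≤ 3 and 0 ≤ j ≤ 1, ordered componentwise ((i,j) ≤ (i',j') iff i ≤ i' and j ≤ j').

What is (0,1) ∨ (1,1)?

Common upper bounds of {(0,1), (1,1)}: (1,1), (2,1), (3,1).
The least among these is (1,1).

(1,1)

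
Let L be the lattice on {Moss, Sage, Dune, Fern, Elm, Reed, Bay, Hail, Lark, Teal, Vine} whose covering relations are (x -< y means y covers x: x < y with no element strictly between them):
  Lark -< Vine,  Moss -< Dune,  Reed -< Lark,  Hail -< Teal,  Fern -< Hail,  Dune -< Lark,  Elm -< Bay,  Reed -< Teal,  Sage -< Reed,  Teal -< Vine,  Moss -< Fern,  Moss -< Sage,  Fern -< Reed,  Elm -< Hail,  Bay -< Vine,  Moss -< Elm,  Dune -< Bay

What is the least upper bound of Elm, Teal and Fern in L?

Common upper bounds of {Elm, Teal, Fern}: Teal, Vine.
The least among these is Teal.

Teal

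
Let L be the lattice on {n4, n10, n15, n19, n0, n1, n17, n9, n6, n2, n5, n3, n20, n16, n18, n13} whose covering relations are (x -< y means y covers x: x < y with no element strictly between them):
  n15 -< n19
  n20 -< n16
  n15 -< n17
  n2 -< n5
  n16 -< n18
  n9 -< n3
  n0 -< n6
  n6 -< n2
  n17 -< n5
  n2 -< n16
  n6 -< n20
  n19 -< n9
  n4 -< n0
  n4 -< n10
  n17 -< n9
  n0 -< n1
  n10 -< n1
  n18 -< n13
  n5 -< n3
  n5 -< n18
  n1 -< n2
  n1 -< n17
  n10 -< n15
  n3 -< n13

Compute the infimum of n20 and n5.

Common lower bounds of {n20, n5}: n0, n4, n6.
The greatest among these is n6.

n6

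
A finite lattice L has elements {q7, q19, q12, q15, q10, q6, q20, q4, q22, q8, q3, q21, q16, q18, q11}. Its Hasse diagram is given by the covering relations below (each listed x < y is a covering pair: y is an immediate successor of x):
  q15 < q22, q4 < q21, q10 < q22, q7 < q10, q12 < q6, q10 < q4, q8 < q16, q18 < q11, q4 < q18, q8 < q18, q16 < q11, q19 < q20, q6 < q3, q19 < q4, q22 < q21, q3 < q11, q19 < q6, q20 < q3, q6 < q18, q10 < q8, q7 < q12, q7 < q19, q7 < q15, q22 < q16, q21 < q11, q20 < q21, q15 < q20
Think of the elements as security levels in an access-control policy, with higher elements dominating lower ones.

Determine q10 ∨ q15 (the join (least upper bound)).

q22

Common upper bounds of {q10, q15}: q11, q16, q21, q22.
The least among these is q22.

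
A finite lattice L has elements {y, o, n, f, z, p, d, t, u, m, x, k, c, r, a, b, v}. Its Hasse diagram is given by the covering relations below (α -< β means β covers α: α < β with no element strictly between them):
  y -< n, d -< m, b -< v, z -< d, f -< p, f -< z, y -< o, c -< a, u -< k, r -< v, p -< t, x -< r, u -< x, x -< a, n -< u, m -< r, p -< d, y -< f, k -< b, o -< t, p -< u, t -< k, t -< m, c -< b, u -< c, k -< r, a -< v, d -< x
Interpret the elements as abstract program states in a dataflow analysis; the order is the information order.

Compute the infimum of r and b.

Common lower bounds of {r, b}: f, k, n, o, p, t, u, y.
The greatest among these is k.

k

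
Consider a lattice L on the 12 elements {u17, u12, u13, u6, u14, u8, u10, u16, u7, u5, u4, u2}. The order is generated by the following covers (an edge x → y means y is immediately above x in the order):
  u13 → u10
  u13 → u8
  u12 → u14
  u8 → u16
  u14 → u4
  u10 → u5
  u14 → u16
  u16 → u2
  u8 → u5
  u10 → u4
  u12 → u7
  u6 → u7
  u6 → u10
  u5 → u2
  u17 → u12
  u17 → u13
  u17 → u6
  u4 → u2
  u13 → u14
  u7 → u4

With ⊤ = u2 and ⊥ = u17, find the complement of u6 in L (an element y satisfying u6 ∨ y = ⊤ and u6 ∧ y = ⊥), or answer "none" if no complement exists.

Need y with u6 ∨ y = u2 and u6 ∧ y = u17.
Checking each element gives: u16.

u16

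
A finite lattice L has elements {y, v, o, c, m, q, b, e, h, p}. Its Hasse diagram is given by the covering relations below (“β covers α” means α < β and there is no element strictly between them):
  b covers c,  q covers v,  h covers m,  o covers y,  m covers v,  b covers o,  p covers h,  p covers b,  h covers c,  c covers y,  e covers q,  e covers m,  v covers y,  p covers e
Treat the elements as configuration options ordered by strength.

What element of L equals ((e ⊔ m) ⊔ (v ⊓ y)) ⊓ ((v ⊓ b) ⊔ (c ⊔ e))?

e

e ∨ m = e
v ∧ y = y
e ∨ y = e
v ∧ b = y
c ∨ e = p
y ∨ p = p
e ∧ p = e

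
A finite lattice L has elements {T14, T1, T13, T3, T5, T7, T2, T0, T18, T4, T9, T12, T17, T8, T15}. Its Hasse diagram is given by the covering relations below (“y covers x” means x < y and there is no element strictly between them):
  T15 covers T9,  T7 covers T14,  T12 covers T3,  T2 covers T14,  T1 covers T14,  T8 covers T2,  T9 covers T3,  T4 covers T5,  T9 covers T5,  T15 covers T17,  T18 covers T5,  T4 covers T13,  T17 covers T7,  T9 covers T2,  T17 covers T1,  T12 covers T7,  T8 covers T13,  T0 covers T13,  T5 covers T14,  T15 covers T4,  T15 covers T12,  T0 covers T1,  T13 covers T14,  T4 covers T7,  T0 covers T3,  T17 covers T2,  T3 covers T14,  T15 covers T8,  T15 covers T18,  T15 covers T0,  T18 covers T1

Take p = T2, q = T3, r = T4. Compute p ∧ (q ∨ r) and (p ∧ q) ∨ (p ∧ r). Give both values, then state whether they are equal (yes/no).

q ∨ r = T15, so p ∧ (q ∨ r) = T2 ∧ T15 = T2.
p ∧ q = T14 and p ∧ r = T14, so (p ∧ q) ∨ (p ∧ r) = T14 ∨ T14 = T14.
Equal: no.

T2; T14; no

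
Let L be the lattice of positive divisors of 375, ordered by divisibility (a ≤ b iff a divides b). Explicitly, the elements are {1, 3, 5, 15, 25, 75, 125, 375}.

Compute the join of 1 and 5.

5

Common upper bounds of {1, 5}: 125, 15, 25, 375, 5, 75.
The least among these is 5.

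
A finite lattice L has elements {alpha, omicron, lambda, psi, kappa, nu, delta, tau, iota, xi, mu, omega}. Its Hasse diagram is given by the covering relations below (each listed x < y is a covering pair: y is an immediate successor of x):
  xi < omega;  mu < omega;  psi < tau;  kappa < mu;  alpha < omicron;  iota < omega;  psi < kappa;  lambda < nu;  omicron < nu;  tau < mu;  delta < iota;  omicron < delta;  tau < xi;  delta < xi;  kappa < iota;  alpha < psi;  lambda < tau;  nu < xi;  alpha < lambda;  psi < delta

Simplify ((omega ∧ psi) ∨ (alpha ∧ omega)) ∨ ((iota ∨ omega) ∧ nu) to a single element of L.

xi

omega ∧ psi = psi
alpha ∧ omega = alpha
psi ∨ alpha = psi
iota ∨ omega = omega
omega ∧ nu = nu
psi ∨ nu = xi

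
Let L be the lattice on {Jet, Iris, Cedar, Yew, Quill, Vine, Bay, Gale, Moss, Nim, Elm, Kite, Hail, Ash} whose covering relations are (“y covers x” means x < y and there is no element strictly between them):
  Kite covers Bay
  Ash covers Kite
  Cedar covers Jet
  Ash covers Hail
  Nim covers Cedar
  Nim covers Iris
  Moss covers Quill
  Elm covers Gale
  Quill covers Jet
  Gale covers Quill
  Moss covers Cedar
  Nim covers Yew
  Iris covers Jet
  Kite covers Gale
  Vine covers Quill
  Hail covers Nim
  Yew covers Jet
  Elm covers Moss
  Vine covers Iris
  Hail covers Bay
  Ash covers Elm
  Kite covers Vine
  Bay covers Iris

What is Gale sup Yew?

Ash

Common upper bounds of {Gale, Yew}: Ash.
The least among these is Ash.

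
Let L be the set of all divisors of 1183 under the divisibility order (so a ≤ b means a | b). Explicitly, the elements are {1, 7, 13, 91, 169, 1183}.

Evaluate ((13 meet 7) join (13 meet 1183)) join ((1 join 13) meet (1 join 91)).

13

13 ∧ 7 = 1
13 ∧ 1183 = 13
1 ∨ 13 = 13
1 ∨ 13 = 13
1 ∨ 91 = 91
13 ∧ 91 = 13
13 ∨ 13 = 13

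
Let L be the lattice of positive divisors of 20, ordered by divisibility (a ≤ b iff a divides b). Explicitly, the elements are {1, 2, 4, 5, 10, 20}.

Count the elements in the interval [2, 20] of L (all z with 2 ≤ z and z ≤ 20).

The interval [2, 20] = {10, 2, 20, 4}, which has 4 elements.

4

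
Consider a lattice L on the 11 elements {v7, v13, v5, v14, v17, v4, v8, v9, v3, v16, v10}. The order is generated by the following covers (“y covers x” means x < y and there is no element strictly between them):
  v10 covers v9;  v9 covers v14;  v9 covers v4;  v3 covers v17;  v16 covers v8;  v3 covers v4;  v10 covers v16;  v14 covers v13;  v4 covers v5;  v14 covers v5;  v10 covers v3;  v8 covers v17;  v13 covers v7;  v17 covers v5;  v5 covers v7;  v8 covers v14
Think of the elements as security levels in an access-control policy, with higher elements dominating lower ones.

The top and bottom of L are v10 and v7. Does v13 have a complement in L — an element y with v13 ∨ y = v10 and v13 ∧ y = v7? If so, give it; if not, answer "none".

Need y with v13 ∨ y = v10 and v13 ∧ y = v7.
Checking each element gives: v3.

v3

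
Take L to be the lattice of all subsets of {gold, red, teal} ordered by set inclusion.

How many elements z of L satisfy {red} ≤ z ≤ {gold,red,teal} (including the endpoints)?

4

The interval [{red}, {gold,red,teal}] = {{gold,red,teal}, {gold,red}, {red,teal}, {red}}, which has 4 elements.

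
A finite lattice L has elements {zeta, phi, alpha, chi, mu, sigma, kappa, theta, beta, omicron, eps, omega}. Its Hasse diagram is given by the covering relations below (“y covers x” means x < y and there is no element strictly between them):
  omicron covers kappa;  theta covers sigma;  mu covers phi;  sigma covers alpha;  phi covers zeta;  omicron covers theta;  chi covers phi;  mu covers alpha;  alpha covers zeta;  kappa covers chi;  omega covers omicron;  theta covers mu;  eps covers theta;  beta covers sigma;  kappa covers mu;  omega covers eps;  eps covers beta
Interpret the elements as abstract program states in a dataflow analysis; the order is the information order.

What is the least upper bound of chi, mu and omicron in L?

omicron

Common upper bounds of {chi, mu, omicron}: omega, omicron.
The least among these is omicron.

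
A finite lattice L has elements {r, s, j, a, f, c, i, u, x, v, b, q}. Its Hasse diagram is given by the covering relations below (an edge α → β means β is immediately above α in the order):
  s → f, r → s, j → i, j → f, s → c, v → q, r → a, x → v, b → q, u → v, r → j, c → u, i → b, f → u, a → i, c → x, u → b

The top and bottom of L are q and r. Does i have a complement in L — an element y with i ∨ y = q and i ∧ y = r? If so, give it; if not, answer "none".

Need y with i ∨ y = q and i ∧ y = r.
Checking each element gives: x.

x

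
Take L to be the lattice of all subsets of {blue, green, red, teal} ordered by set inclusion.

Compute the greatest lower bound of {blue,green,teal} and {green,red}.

{green}

Under ⊆, meet is intersection: {blue,green,teal} ∩ {green,red} = {green}.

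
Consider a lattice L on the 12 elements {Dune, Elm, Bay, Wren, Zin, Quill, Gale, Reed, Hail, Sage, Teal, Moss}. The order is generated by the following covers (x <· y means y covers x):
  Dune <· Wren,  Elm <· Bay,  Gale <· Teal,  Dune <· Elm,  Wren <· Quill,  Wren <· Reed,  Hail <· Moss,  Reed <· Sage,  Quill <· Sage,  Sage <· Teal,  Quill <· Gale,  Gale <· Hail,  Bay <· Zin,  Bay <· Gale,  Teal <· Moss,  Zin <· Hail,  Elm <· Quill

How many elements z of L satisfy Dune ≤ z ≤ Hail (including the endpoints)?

The interval [Dune, Hail] = {Bay, Dune, Elm, Gale, Hail, Quill, Wren, Zin}, which has 8 elements.

8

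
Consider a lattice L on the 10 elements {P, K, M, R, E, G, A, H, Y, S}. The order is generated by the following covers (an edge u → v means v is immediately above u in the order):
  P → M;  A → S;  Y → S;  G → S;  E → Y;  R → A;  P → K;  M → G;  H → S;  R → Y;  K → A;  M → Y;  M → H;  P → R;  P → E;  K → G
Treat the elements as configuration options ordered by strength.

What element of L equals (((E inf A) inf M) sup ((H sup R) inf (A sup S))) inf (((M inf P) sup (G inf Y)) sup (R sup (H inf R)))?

Y

E ∧ A = P
P ∧ M = P
H ∨ R = S
A ∨ S = S
S ∧ S = S
P ∨ S = S
M ∧ P = P
G ∧ Y = M
P ∨ M = M
H ∧ R = P
R ∨ P = R
M ∨ R = Y
S ∧ Y = Y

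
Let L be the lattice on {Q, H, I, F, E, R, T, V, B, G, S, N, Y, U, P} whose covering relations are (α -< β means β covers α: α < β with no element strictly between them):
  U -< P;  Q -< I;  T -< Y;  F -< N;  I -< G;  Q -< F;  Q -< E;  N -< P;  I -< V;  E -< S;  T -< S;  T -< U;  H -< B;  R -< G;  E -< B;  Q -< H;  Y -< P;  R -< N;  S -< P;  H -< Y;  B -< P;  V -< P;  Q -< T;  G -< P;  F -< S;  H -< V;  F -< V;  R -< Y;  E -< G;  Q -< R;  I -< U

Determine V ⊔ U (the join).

Common upper bounds of {V, U}: P.
The least among these is P.

P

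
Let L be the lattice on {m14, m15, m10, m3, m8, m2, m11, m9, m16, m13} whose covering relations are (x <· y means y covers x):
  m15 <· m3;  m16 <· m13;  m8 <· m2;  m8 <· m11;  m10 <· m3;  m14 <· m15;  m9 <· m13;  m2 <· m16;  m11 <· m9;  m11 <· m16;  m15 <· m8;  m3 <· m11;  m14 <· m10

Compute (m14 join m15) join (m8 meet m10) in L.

m14 ∨ m15 = m15
m8 ∧ m10 = m14
m15 ∨ m14 = m15

m15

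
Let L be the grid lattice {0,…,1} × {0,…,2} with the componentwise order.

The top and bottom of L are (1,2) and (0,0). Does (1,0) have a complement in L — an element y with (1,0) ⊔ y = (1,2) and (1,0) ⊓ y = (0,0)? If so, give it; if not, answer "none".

(0,2)

Need y with (1,0) ∨ y = (1,2) and (1,0) ∧ y = (0,0).
Checking each element gives: (0,2).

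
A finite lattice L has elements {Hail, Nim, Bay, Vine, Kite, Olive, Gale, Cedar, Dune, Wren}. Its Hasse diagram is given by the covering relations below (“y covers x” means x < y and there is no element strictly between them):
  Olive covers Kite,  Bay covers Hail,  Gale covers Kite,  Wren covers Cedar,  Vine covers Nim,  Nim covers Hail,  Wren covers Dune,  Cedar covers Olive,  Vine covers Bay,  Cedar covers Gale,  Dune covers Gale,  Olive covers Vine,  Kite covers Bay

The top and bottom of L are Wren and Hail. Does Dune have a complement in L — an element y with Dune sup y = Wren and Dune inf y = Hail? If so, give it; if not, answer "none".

Nim

Need y with Dune ∨ y = Wren and Dune ∧ y = Hail.
Checking each element gives: Nim.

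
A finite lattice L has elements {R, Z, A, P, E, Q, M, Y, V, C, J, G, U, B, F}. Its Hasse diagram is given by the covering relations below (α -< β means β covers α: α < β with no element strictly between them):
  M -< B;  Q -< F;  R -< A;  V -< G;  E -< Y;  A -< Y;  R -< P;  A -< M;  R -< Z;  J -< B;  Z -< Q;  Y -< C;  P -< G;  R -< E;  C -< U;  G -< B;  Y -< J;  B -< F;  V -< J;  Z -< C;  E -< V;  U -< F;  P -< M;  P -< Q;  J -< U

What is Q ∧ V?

R

Common lower bounds of {Q, V}: R.
The greatest among these is R.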